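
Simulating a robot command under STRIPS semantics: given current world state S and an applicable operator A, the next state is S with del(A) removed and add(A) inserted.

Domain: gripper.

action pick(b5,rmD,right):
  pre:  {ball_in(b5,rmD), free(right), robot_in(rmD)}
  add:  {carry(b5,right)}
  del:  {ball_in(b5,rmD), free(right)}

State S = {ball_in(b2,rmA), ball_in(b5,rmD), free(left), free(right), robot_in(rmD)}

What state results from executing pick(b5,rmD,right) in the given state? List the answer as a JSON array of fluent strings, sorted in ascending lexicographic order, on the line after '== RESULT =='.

Compute (S \ del) ∪ add:
  pre ⊆ S: {ball_in(b5,rmD), free(right), robot_in(rmD)} ⊆ S  — applicable
  S \ del = {ball_in(b2,rmA), free(left), robot_in(rmD)}
  ∪ add   = {ball_in(b2,rmA), carry(b5,right), free(left), robot_in(rmD)}

== RESULT ==
["ball_in(b2,rmA)", "carry(b5,right)", "free(left)", "robot_in(rmD)"]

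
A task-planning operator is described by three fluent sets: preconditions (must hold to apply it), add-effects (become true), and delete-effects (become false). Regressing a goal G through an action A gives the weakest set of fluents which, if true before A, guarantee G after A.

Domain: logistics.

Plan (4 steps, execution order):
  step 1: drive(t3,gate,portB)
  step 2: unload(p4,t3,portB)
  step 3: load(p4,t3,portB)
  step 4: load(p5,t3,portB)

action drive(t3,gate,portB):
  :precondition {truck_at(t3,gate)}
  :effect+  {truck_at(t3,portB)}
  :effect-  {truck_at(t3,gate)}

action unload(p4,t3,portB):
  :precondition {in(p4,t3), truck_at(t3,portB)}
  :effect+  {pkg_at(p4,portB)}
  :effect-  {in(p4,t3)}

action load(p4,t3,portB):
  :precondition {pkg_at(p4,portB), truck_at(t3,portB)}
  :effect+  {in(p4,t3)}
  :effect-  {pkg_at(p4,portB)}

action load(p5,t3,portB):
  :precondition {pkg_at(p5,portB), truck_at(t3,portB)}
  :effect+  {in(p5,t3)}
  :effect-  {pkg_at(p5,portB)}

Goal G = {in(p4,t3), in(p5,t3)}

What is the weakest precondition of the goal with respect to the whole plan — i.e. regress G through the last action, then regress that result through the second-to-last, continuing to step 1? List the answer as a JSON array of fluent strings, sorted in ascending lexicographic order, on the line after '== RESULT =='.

Work backward from the goal:
  through step 4 (load(p5,t3,portB)): drop {in(p5,t3)}, keep {in(p4,t3)}, require {pkg_at(p5,portB), truck_at(t3,portB)}
    → {in(p4,t3), pkg_at(p5,portB), truck_at(t3,portB)}
  through step 3 (load(p4,t3,portB)): drop {in(p4,t3)}, keep {pkg_at(p5,portB), truck_at(t3,portB)}, require {pkg_at(p4,portB), truck_at(t3,portB)}
    → {pkg_at(p4,portB), pkg_at(p5,portB), truck_at(t3,portB)}
  through step 2 (unload(p4,t3,portB)): drop {pkg_at(p4,portB)}, keep {pkg_at(p5,portB), truck_at(t3,portB)}, require {in(p4,t3), truck_at(t3,portB)}
    → {in(p4,t3), pkg_at(p5,portB), truck_at(t3,portB)}
  through step 1 (drive(t3,gate,portB)): drop {truck_at(t3,portB)}, keep {in(p4,t3), pkg_at(p5,portB)}, require {truck_at(t3,gate)}
    → {in(p4,t3), pkg_at(p5,portB), truck_at(t3,gate)}

== RESULT ==
["in(p4,t3)", "pkg_at(p5,portB)", "truck_at(t3,gate)"]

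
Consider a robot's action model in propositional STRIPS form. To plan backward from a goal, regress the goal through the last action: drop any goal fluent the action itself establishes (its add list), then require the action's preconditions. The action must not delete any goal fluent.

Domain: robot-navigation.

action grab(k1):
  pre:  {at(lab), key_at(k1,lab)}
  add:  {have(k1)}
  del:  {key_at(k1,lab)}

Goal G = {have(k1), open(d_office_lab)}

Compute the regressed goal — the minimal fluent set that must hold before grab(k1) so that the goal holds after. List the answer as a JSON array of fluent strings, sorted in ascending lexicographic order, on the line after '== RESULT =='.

Compute (G \ add) ∪ pre:
  G ∩ del = {}  (empty — regression defined)
  G \ add = {have(k1), open(d_office_lab)} \ {have(k1)} = {open(d_office_lab)}
  ∪ pre   = {open(d_office_lab)} ∪ {at(lab), key_at(k1,lab)}
          = {at(lab), key_at(k1,lab), open(d_office_lab)}

== RESULT ==
["at(lab)", "key_at(k1,lab)", "open(d_office_lab)"]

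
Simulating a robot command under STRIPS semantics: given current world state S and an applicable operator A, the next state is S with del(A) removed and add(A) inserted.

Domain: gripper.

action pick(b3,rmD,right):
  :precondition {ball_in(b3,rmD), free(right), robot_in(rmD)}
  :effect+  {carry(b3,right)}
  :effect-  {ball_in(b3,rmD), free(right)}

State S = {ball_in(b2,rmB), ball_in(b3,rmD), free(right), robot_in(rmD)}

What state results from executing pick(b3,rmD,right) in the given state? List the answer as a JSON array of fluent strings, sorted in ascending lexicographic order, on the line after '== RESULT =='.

Progress:
  pre ⊆ S: {ball_in(b3,rmD), free(right), robot_in(rmD)} ⊆ S  — applicable
  S \ del = {ball_in(b2,rmB), robot_in(rmD)}
  ∪ add   = {ball_in(b2,rmB), carry(b3,right), robot_in(rmD)}

== RESULT ==
["ball_in(b2,rmB)", "carry(b3,right)", "robot_in(rmD)"]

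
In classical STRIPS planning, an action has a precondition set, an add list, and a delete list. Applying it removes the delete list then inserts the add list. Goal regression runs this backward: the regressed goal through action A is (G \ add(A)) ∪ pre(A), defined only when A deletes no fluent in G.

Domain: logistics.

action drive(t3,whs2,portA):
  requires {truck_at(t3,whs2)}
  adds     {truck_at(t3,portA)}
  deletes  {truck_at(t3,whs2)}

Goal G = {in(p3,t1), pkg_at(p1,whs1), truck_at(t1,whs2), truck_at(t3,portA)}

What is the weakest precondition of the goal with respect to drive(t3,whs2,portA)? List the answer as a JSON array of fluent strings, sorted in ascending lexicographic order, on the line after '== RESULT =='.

Compute (G \ add) ∪ pre:
  G ∩ del = {}  (empty — regression defined)
  G \ add = {in(p3,t1), pkg_at(p1,whs1), truck_at(t1,whs2), truck_at(t3,portA)} \ {truck_at(t3,portA)} = {in(p3,t1), pkg_at(p1,whs1), truck_at(t1,whs2)}
  ∪ pre   = {in(p3,t1), pkg_at(p1,whs1), truck_at(t1,whs2)} ∪ {truck_at(t3,whs2)}
          = {in(p3,t1), pkg_at(p1,whs1), truck_at(t1,whs2), truck_at(t3,whs2)}

== RESULT ==
["in(p3,t1)", "pkg_at(p1,whs1)", "truck_at(t1,whs2)", "truck_at(t3,whs2)"]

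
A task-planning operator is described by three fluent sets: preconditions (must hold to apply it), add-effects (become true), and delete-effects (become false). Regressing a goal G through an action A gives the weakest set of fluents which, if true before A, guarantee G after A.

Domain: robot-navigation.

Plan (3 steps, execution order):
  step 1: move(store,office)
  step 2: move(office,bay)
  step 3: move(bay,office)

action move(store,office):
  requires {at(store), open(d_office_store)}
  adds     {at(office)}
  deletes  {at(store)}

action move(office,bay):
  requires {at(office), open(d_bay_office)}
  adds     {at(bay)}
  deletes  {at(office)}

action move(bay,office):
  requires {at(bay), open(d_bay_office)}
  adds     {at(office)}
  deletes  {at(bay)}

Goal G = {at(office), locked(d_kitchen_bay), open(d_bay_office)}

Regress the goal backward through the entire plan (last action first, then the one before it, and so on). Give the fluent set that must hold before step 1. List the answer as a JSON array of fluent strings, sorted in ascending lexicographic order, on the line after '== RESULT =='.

Work backward from the goal:
  through step 3 (move(bay,office)): drop {at(office)}, keep {locked(d_kitchen_bay), open(d_bay_office)}, require {at(bay), open(d_bay_office)}
    → {at(bay), locked(d_kitchen_bay), open(d_bay_office)}
  through step 2 (move(office,bay)): drop {at(bay)}, keep {locked(d_kitchen_bay), open(d_bay_office)}, require {at(office), open(d_bay_office)}
    → {at(office), locked(d_kitchen_bay), open(d_bay_office)}
  through step 1 (move(store,office)): drop {at(office)}, keep {locked(d_kitchen_bay), open(d_bay_office)}, require {at(store), open(d_office_store)}
    → {at(store), locked(d_kitchen_bay), open(d_bay_office), open(d_office_store)}

== RESULT ==
["at(store)", "locked(d_kitchen_bay)", "open(d_bay_office)", "open(d_office_store)"]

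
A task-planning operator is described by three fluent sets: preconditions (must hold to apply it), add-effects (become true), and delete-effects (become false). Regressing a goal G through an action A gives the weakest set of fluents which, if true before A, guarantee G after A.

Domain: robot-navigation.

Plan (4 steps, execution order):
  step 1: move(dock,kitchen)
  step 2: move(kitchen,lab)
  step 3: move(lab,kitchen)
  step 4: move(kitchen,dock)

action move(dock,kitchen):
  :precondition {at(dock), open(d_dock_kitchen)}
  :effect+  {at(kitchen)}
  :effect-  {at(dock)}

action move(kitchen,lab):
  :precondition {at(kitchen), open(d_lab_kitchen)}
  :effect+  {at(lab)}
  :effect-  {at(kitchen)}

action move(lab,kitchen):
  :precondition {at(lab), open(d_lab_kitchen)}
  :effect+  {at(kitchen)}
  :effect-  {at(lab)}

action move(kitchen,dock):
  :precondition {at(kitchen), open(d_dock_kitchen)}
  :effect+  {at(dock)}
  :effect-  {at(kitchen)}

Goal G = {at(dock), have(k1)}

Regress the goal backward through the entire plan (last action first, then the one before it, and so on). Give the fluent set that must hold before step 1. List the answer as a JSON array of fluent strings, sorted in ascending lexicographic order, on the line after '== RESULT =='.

Work backward from the goal:
  through step 4 (move(kitchen,dock)): drop {at(dock)}, keep {have(k1)}, require {at(kitchen), open(d_dock_kitchen)}
    → {at(kitchen), have(k1), open(d_dock_kitchen)}
  through step 3 (move(lab,kitchen)): drop {at(kitchen)}, keep {have(k1), open(d_dock_kitchen)}, require {at(lab), open(d_lab_kitchen)}
    → {at(lab), have(k1), open(d_dock_kitchen), open(d_lab_kitchen)}
  through step 2 (move(kitchen,lab)): drop {at(lab)}, keep {have(k1), open(d_dock_kitchen), open(d_lab_kitchen)}, require {at(kitchen), open(d_lab_kitchen)}
    → {at(kitchen), have(k1), open(d_dock_kitchen), open(d_lab_kitchen)}
  through step 1 (move(dock,kitchen)): drop {at(kitchen)}, keep {have(k1), open(d_dock_kitchen), open(d_lab_kitchen)}, require {at(dock), open(d_dock_kitchen)}
    → {at(dock), have(k1), open(d_dock_kitchen), open(d_lab_kitchen)}

== RESULT ==
["at(dock)", "have(k1)", "open(d_dock_kitchen)", "open(d_lab_kitchen)"]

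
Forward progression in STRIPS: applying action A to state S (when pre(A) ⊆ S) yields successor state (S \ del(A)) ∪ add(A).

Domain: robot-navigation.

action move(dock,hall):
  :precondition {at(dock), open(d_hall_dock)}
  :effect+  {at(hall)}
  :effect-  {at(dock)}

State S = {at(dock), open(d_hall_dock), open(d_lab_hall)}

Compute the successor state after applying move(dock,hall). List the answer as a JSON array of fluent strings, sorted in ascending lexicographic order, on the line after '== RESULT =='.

Progress:
  pre ⊆ S: {at(dock), open(d_hall_dock)} ⊆ S  — applicable
  S \ del = {open(d_hall_dock), open(d_lab_hall)}
  ∪ add   = {at(hall), open(d_hall_dock), open(d_lab_hall)}

== RESULT ==
["at(hall)", "open(d_hall_dock)", "open(d_lab_hall)"]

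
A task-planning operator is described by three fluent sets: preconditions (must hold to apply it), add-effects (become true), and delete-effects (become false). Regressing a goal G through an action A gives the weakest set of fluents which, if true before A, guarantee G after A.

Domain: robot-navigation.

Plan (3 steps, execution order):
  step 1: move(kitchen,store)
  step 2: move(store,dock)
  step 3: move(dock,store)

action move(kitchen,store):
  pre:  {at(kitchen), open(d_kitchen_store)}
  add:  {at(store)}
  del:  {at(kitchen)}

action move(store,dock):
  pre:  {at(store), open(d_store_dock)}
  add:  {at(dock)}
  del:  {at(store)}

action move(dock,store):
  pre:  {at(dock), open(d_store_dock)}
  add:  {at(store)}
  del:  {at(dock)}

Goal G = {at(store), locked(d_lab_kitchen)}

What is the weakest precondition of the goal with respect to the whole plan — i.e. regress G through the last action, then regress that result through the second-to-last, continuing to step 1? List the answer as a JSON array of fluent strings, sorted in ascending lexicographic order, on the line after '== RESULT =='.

Regress step by step:
  through step 3 (move(dock,store)): drop {at(store)}, keep {locked(d_lab_kitchen)}, require {at(dock), open(d_store_dock)}
    → {at(dock), locked(d_lab_kitchen), open(d_store_dock)}
  through step 2 (move(store,dock)): drop {at(dock)}, keep {locked(d_lab_kitchen), open(d_store_dock)}, require {at(store), open(d_store_dock)}
    → {at(store), locked(d_lab_kitchen), open(d_store_dock)}
  through step 1 (move(kitchen,store)): drop {at(store)}, keep {locked(d_lab_kitchen), open(d_store_dock)}, require {at(kitchen), open(d_kitchen_store)}
    → {at(kitchen), locked(d_lab_kitchen), open(d_kitchen_store), open(d_store_dock)}

== RESULT ==
["at(kitchen)", "locked(d_lab_kitchen)", "open(d_kitchen_store)", "open(d_store_dock)"]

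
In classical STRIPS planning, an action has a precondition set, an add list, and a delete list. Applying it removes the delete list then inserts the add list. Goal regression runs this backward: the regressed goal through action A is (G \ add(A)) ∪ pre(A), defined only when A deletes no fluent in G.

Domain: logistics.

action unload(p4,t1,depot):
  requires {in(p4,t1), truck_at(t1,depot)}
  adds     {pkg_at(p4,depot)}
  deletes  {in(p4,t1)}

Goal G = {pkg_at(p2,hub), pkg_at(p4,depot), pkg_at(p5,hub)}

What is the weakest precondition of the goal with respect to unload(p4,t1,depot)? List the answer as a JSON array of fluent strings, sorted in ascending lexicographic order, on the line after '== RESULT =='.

Compute (G \ add) ∪ pre:
  G ∩ del = {}  (empty — regression defined)
  G \ add = {pkg_at(p2,hub), pkg_at(p4,depot), pkg_at(p5,hub)} \ {pkg_at(p4,depot)} = {pkg_at(p2,hub), pkg_at(p5,hub)}
  ∪ pre   = {pkg_at(p2,hub), pkg_at(p5,hub)} ∪ {in(p4,t1), truck_at(t1,depot)}
          = {in(p4,t1), pkg_at(p2,hub), pkg_at(p5,hub), truck_at(t1,depot)}

== RESULT ==
["in(p4,t1)", "pkg_at(p2,hub)", "pkg_at(p5,hub)", "truck_at(t1,depot)"]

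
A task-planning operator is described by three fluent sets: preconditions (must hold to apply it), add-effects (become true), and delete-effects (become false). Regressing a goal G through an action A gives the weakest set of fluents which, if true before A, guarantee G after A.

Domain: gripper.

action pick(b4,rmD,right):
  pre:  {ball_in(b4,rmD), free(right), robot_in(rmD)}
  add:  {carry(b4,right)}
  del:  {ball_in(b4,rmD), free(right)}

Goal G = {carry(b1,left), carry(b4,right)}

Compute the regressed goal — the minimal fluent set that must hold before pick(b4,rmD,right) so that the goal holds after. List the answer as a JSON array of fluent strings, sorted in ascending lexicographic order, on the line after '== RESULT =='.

Regress:
  G ∩ del = {}  (empty — regression defined)
  G \ add = {carry(b1,left), carry(b4,right)} \ {carry(b4,right)} = {carry(b1,left)}
  ∪ pre   = {carry(b1,left)} ∪ {ball_in(b4,rmD), free(right), robot_in(rmD)}
          = {ball_in(b4,rmD), carry(b1,left), free(right), robot_in(rmD)}

== RESULT ==
["ball_in(b4,rmD)", "carry(b1,left)", "free(right)", "robot_in(rmD)"]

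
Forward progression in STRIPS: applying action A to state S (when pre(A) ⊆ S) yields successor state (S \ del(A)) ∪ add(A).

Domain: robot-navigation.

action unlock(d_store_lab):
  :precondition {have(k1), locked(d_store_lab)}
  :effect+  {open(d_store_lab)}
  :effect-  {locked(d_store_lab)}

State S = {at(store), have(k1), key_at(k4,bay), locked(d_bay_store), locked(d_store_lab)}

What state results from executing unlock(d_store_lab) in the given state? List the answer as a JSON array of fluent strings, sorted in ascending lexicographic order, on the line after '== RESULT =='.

Compute (S \ del) ∪ add:
  pre ⊆ S: {have(k1), locked(d_store_lab)} ⊆ S  — applicable
  S \ del = {at(store), have(k1), key_at(k4,bay), locked(d_bay_store)}
  ∪ add   = {at(store), have(k1), key_at(k4,bay), locked(d_bay_store), open(d_store_lab)}

== RESULT ==
["at(store)", "have(k1)", "key_at(k4,bay)", "locked(d_bay_store)", "open(d_store_lab)"]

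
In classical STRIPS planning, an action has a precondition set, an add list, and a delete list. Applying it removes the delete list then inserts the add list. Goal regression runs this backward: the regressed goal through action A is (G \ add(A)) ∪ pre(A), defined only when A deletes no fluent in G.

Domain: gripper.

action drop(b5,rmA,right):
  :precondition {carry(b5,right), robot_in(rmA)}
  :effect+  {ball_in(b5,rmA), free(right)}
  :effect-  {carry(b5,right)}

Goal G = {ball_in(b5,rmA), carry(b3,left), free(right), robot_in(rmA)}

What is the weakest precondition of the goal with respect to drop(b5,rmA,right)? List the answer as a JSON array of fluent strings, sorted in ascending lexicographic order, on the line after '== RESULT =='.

Compute (G \ add) ∪ pre:
  G ∩ del = {}  (empty — regression defined)
  G \ add = {ball_in(b5,rmA), carry(b3,left), free(right), robot_in(rmA)} \ {ball_in(b5,rmA), free(right)} = {carry(b3,left), robot_in(rmA)}
  ∪ pre   = {carry(b3,left), robot_in(rmA)} ∪ {carry(b5,right), robot_in(rmA)}
          = {carry(b3,left), carry(b5,right), robot_in(rmA)}

== RESULT ==
["carry(b3,left)", "carry(b5,right)", "robot_in(rmA)"]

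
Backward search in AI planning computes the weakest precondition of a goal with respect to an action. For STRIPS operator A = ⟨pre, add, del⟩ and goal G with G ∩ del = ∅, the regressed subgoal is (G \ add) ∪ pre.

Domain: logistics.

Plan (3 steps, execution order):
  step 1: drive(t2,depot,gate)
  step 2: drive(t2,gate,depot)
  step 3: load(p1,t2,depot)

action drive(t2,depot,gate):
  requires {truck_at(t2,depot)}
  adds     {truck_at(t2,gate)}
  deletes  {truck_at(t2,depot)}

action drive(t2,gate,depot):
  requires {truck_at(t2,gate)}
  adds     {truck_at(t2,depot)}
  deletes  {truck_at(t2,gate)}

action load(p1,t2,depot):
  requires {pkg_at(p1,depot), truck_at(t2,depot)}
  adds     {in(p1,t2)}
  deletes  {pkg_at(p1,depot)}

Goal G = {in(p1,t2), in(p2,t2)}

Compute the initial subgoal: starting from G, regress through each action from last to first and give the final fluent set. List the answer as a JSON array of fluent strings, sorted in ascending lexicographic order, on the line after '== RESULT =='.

Work backward from the goal:
  through step 3 (load(p1,t2,depot)): drop {in(p1,t2)}, keep {in(p2,t2)}, require {pkg_at(p1,depot), truck_at(t2,depot)}
    → {in(p2,t2), pkg_at(p1,depot), truck_at(t2,depot)}
  through step 2 (drive(t2,gate,depot)): drop {truck_at(t2,depot)}, keep {in(p2,t2), pkg_at(p1,depot)}, require {truck_at(t2,gate)}
    → {in(p2,t2), pkg_at(p1,depot), truck_at(t2,gate)}
  through step 1 (drive(t2,depot,gate)): drop {truck_at(t2,gate)}, keep {in(p2,t2), pkg_at(p1,depot)}, require {truck_at(t2,depot)}
    → {in(p2,t2), pkg_at(p1,depot), truck_at(t2,depot)}

== RESULT ==
["in(p2,t2)", "pkg_at(p1,depot)", "truck_at(t2,depot)"]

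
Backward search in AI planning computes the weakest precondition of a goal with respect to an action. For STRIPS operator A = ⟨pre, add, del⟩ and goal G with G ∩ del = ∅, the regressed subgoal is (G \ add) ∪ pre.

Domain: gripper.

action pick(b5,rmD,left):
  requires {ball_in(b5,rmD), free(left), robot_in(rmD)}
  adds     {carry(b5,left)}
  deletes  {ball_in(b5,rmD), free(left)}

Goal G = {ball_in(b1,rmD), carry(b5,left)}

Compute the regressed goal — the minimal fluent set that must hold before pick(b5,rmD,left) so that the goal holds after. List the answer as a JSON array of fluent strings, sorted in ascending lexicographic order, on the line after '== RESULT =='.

Regress:
  G ∩ del = {}  (empty — regression defined)
  G \ add = {ball_in(b1,rmD), carry(b5,left)} \ {carry(b5,left)} = {ball_in(b1,rmD)}
  ∪ pre   = {ball_in(b1,rmD)} ∪ {ball_in(b5,rmD), free(left), robot_in(rmD)}
          = {ball_in(b1,rmD), ball_in(b5,rmD), free(left), robot_in(rmD)}

== RESULT ==
["ball_in(b1,rmD)", "ball_in(b5,rmD)", "free(left)", "robot_in(rmD)"]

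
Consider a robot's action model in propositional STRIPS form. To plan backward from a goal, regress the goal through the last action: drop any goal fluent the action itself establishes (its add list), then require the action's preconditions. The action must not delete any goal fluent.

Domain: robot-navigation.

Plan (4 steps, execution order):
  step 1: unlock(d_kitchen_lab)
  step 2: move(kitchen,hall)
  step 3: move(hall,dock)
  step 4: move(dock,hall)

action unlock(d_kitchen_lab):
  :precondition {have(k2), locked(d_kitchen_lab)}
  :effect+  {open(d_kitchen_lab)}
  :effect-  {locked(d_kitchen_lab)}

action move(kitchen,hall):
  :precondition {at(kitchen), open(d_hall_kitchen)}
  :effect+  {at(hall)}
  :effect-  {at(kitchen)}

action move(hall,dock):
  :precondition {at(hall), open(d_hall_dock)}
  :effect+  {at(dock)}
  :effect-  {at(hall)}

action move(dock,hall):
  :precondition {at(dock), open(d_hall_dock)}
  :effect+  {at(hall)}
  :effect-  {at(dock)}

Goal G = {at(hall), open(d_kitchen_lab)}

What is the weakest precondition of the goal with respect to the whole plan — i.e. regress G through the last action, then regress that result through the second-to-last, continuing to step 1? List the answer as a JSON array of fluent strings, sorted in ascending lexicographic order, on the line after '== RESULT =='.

Regress step by step:
  through step 4 (move(dock,hall)): drop {at(hall)}, keep {open(d_kitchen_lab)}, require {at(dock), open(d_hall_dock)}
    → {at(dock), open(d_hall_dock), open(d_kitchen_lab)}
  through step 3 (move(hall,dock)): drop {at(dock)}, keep {open(d_hall_dock), open(d_kitchen_lab)}, require {at(hall), open(d_hall_dock)}
    → {at(hall), open(d_hall_dock), open(d_kitchen_lab)}
  through step 2 (move(kitchen,hall)): drop {at(hall)}, keep {open(d_hall_dock), open(d_kitchen_lab)}, require {at(kitchen), open(d_hall_kitchen)}
    → {at(kitchen), open(d_hall_dock), open(d_hall_kitchen), open(d_kitchen_lab)}
  through step 1 (unlock(d_kitchen_lab)): drop {open(d_kitchen_lab)}, keep {at(kitchen), open(d_hall_dock), open(d_hall_kitchen)}, require {have(k2), locked(d_kitchen_lab)}
    → {at(kitchen), have(k2), locked(d_kitchen_lab), open(d_hall_dock), open(d_hall_kitchen)}

== RESULT ==
["at(kitchen)", "have(k2)", "locked(d_kitchen_lab)", "open(d_hall_dock)", "open(d_hall_kitchen)"]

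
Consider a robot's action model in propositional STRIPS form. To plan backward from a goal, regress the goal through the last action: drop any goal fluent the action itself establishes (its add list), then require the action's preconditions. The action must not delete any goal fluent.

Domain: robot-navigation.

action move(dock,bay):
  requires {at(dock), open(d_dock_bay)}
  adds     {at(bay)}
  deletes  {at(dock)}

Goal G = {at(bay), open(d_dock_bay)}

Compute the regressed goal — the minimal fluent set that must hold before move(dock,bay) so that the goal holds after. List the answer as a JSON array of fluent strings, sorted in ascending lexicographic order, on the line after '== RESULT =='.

Regress:
  G ∩ del = {}  (empty — regression defined)
  G \ add = {at(bay), open(d_dock_bay)} \ {at(bay)} = {open(d_dock_bay)}
  ∪ pre   = {open(d_dock_bay)} ∪ {at(dock), open(d_dock_bay)}
          = {at(dock), open(d_dock_bay)}

== RESULT ==
["at(dock)", "open(d_dock_bay)"]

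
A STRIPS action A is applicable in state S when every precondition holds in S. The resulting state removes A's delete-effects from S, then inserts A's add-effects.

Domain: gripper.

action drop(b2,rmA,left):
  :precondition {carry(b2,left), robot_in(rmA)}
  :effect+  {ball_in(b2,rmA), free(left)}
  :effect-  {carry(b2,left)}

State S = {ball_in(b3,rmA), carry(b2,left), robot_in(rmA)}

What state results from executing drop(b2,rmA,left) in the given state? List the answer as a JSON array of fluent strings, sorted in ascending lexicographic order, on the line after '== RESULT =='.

Compute (S \ del) ∪ add:
  pre ⊆ S: {carry(b2,left), robot_in(rmA)} ⊆ S  — applicable
  S \ del = {ball_in(b3,rmA), robot_in(rmA)}
  ∪ add   = {ball_in(b2,rmA), ball_in(b3,rmA), free(left), robot_in(rmA)}

== RESULT ==
["ball_in(b2,rmA)", "ball_in(b3,rmA)", "free(left)", "robot_in(rmA)"]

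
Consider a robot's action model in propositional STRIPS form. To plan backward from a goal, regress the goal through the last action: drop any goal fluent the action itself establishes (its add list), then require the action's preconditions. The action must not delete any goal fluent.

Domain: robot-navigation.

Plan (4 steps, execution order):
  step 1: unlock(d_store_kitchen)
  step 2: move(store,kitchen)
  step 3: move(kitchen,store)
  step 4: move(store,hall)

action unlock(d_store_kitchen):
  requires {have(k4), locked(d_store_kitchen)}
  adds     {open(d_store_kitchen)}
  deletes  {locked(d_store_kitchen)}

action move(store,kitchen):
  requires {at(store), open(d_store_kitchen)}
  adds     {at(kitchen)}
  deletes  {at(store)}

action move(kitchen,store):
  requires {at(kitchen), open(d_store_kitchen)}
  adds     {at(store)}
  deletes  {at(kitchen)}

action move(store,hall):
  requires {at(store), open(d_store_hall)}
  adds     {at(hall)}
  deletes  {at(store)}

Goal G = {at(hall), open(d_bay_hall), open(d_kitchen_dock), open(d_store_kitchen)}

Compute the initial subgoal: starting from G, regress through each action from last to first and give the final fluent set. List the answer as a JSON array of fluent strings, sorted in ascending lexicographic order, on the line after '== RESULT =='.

Work backward from the goal:
  through step 4 (move(store,hall)): drop {at(hall)}, keep {open(d_bay_hall), open(d_kitchen_dock), open(d_store_kitchen)}, require {at(store), open(d_store_hall)}
    → {at(store), open(d_bay_hall), open(d_kitchen_dock), open(d_store_hall), open(d_store_kitchen)}
  through step 3 (move(kitchen,store)): drop {at(store)}, keep {open(d_bay_hall), open(d_kitchen_dock), open(d_store_hall), open(d_store_kitchen)}, require {at(kitchen), open(d_store_kitchen)}
    → {at(kitchen), open(d_bay_hall), open(d_kitchen_dock), open(d_store_hall), open(d_store_kitchen)}
  through step 2 (move(store,kitchen)): drop {at(kitchen)}, keep {open(d_bay_hall), open(d_kitchen_dock), open(d_store_hall), open(d_store_kitchen)}, require {at(store), open(d_store_kitchen)}
    → {at(store), open(d_bay_hall), open(d_kitchen_dock), open(d_store_hall), open(d_store_kitchen)}
  through step 1 (unlock(d_store_kitchen)): drop {open(d_store_kitchen)}, keep {at(store), open(d_bay_hall), open(d_kitchen_dock), open(d_store_hall)}, require {have(k4), locked(d_store_kitchen)}
    → {at(store), have(k4), locked(d_store_kitchen), open(d_bay_hall), open(d_kitchen_dock), open(d_store_hall)}

== RESULT ==
["at(store)", "have(k4)", "locked(d_store_kitchen)", "open(d_bay_hall)", "open(d_kitchen_dock)", "open(d_store_hall)"]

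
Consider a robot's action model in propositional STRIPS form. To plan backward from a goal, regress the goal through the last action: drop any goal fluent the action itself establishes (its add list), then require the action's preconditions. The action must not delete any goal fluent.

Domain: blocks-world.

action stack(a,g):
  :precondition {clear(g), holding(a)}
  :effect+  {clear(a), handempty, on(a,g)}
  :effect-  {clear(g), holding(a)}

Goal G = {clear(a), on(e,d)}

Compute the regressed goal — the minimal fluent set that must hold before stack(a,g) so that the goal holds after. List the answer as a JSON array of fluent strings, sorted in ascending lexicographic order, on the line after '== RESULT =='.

Regress:
  G ∩ del = {}  (empty — regression defined)
  G \ add = {clear(a), on(e,d)} \ {clear(a), handempty, on(a,g)} = {on(e,d)}
  ∪ pre   = {on(e,d)} ∪ {clear(g), holding(a)}
          = {clear(g), holding(a), on(e,d)}

== RESULT ==
["clear(g)", "holding(a)", "on(e,d)"]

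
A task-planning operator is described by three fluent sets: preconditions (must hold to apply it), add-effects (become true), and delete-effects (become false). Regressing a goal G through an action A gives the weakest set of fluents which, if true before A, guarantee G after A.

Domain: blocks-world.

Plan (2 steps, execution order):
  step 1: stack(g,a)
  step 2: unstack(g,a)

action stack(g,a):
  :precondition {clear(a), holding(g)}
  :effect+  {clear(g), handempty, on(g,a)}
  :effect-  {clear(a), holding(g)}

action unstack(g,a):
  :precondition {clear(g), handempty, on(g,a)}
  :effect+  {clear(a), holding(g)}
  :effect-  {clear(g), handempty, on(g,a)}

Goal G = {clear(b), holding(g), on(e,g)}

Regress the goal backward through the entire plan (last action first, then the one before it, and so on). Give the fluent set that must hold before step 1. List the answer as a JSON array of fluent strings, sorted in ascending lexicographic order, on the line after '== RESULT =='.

Regress step by step:
  through step 2 (unstack(g,a)): drop {holding(g)}, keep {clear(b), on(e,g)}, require {clear(g), handempty, on(g,a)}
    → {clear(b), clear(g), handempty, on(e,g), on(g,a)}
  through step 1 (stack(g,a)): drop {clear(g), handempty, on(g,a)}, keep {clear(b), on(e,g)}, require {clear(a), holding(g)}
    → {clear(a), clear(b), holding(g), on(e,g)}

== RESULT ==
["clear(a)", "clear(b)", "holding(g)", "on(e,g)"]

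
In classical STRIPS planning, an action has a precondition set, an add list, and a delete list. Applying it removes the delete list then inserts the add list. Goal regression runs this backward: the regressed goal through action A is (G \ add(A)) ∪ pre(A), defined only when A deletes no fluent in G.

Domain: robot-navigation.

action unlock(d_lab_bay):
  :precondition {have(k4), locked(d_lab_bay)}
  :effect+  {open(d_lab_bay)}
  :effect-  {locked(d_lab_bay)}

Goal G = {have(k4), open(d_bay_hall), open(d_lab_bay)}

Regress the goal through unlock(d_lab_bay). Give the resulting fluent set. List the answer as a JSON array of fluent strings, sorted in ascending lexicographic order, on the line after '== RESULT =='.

Regress:
  G ∩ del = {}  (empty — regression defined)
  G \ add = {have(k4), open(d_bay_hall), open(d_lab_bay)} \ {open(d_lab_bay)} = {have(k4), open(d_bay_hall)}
  ∪ pre   = {have(k4), open(d_bay_hall)} ∪ {have(k4), locked(d_lab_bay)}
          = {have(k4), locked(d_lab_bay), open(d_bay_hall)}

== RESULT ==
["have(k4)", "locked(d_lab_bay)", "open(d_bay_hall)"]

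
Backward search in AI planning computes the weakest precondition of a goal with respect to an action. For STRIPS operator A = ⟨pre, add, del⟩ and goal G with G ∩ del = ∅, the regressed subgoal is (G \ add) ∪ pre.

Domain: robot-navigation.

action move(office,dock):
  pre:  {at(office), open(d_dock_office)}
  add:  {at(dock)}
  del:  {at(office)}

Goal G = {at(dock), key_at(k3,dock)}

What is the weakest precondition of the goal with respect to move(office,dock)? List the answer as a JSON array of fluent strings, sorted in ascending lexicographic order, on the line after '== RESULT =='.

Compute (G \ add) ∪ pre:
  G ∩ del = {}  (empty — regression defined)
  G \ add = {at(dock), key_at(k3,dock)} \ {at(dock)} = {key_at(k3,dock)}
  ∪ pre   = {key_at(k3,dock)} ∪ {at(office), open(d_dock_office)}
          = {at(office), key_at(k3,dock), open(d_dock_office)}

== RESULT ==
["at(office)", "key_at(k3,dock)", "open(d_dock_office)"]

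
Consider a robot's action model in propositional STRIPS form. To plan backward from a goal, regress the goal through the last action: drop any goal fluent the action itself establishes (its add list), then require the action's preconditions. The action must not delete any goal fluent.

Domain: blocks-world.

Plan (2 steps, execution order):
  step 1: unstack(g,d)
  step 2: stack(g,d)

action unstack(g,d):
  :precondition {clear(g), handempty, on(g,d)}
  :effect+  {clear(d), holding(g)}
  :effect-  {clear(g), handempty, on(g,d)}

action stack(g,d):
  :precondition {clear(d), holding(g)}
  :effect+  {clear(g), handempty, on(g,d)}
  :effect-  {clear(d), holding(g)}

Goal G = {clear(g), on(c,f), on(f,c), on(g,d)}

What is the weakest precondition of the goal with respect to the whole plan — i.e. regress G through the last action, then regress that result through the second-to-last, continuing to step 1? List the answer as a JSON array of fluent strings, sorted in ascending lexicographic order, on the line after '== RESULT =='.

Work backward from the goal:
  through step 2 (stack(g,d)): drop {clear(g), on(g,d)}, keep {on(c,f), on(f,c)}, require {clear(d), holding(g)}
    → {clear(d), holding(g), on(c,f), on(f,c)}
  through step 1 (unstack(g,d)): drop {clear(d), holding(g)}, keep {on(c,f), on(f,c)}, require {clear(g), handempty, on(g,d)}
    → {clear(g), handempty, on(c,f), on(f,c), on(g,d)}

== RESULT ==
["clear(g)", "handempty", "on(c,f)", "on(f,c)", "on(g,d)"]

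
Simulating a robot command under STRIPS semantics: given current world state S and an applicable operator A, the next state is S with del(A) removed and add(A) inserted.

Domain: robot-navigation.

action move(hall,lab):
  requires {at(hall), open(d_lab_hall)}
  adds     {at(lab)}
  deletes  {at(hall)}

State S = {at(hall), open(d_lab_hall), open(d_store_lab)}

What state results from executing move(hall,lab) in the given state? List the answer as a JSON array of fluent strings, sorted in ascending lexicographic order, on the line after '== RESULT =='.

Compute (S \ del) ∪ add:
  pre ⊆ S: {at(hall), open(d_lab_hall)} ⊆ S  — applicable
  S \ del = {open(d_lab_hall), open(d_store_lab)}
  ∪ add   = {at(lab), open(d_lab_hall), open(d_store_lab)}

== RESULT ==
["at(lab)", "open(d_lab_hall)", "open(d_store_lab)"]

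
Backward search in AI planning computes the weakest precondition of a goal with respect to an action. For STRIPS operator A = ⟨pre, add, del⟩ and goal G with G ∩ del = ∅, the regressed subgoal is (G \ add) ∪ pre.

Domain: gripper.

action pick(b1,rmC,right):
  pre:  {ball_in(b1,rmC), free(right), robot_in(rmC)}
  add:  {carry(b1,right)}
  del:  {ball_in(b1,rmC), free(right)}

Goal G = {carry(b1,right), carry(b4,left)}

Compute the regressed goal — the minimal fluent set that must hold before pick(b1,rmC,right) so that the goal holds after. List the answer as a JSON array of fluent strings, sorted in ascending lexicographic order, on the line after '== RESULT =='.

Compute (G \ add) ∪ pre:
  G ∩ del = {}  (empty — regression defined)
  G \ add = {carry(b1,right), carry(b4,left)} \ {carry(b1,right)} = {carry(b4,left)}
  ∪ pre   = {carry(b4,left)} ∪ {ball_in(b1,rmC), free(right), robot_in(rmC)}
          = {ball_in(b1,rmC), carry(b4,left), free(right), robot_in(rmC)}

== RESULT ==
["ball_in(b1,rmC)", "carry(b4,left)", "free(right)", "robot_in(rmC)"]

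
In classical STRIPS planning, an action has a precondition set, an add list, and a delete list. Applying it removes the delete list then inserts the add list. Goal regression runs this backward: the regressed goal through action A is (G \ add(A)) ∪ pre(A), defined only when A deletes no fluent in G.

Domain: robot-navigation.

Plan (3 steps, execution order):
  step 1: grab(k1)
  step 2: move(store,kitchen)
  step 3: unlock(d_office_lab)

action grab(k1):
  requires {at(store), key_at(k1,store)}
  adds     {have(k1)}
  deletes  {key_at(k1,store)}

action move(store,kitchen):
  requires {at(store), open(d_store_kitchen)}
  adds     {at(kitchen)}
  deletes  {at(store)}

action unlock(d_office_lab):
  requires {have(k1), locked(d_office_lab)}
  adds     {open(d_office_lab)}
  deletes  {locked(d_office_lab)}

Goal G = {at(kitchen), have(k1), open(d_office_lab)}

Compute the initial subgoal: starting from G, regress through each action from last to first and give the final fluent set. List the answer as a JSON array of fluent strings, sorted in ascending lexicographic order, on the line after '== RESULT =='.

Regress step by step:
  through step 3 (unlock(d_office_lab)): drop {open(d_office_lab)}, keep {at(kitchen), have(k1)}, require {have(k1), locked(d_office_lab)}
    → {at(kitchen), have(k1), locked(d_office_lab)}
  through step 2 (move(store,kitchen)): drop {at(kitchen)}, keep {have(k1), locked(d_office_lab)}, require {at(store), open(d_store_kitchen)}
    → {at(store), have(k1), locked(d_office_lab), open(d_store_kitchen)}
  through step 1 (grab(k1)): drop {have(k1)}, keep {at(store), locked(d_office_lab), open(d_store_kitchen)}, require {at(store), key_at(k1,store)}
    → {at(store), key_at(k1,store), locked(d_office_lab), open(d_store_kitchen)}

== RESULT ==
["at(store)", "key_at(k1,store)", "locked(d_office_lab)", "open(d_store_kitchen)"]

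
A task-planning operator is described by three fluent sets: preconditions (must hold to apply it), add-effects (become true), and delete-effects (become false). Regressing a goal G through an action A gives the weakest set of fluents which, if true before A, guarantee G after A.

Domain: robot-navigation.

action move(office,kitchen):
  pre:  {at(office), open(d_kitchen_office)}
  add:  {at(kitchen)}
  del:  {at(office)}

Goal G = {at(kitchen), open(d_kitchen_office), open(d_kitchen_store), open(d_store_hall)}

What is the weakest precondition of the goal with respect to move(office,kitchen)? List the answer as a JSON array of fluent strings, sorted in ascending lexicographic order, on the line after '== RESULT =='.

Compute (G \ add) ∪ pre:
  G ∩ del = {}  (empty — regression defined)
  G \ add = {at(kitchen), open(d_kitchen_office), open(d_kitchen_store), open(d_store_hall)} \ {at(kitchen)} = {open(d_kitchen_office), open(d_kitchen_store), open(d_store_hall)}
  ∪ pre   = {open(d_kitchen_office), open(d_kitchen_store), open(d_store_hall)} ∪ {at(office), open(d_kitchen_office)}
          = {at(office), open(d_kitchen_office), open(d_kitchen_store), open(d_store_hall)}

== RESULT ==
["at(office)", "open(d_kitchen_office)", "open(d_kitchen_store)", "open(d_store_hall)"]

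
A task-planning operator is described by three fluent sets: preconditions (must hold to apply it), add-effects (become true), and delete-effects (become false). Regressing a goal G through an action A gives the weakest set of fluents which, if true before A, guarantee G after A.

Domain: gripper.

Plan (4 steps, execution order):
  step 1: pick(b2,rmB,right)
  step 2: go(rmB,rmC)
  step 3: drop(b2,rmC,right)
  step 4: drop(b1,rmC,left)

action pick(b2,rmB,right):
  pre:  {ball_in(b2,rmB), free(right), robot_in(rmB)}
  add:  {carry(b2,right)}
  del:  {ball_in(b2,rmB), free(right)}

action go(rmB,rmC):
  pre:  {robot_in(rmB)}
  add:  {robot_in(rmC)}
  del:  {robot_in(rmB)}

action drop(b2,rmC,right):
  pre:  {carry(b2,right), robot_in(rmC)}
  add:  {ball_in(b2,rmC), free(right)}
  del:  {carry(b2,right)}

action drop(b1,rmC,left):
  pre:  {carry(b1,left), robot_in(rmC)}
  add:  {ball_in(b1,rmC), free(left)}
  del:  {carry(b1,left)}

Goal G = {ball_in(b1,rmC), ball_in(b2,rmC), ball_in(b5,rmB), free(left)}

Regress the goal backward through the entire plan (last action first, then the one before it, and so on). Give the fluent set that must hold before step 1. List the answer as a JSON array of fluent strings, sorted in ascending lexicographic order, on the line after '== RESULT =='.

Work backward from the goal:
  through step 4 (drop(b1,rmC,left)): drop {ball_in(b1,rmC), free(left)}, keep {ball_in(b2,rmC), ball_in(b5,rmB)}, require {carry(b1,left), robot_in(rmC)}
    → {ball_in(b2,rmC), ball_in(b5,rmB), carry(b1,left), robot_in(rmC)}
  through step 3 (drop(b2,rmC,right)): drop {ball_in(b2,rmC)}, keep {ball_in(b5,rmB), carry(b1,left), robot_in(rmC)}, require {carry(b2,right), robot_in(rmC)}
    → {ball_in(b5,rmB), carry(b1,left), carry(b2,right), robot_in(rmC)}
  through step 2 (go(rmB,rmC)): drop {robot_in(rmC)}, keep {ball_in(b5,rmB), carry(b1,left), carry(b2,right)}, require {robot_in(rmB)}
    → {ball_in(b5,rmB), carry(b1,left), carry(b2,right), robot_in(rmB)}
  through step 1 (pick(b2,rmB,right)): drop {carry(b2,right)}, keep {ball_in(b5,rmB), carry(b1,left), robot_in(rmB)}, require {ball_in(b2,rmB), free(right), robot_in(rmB)}
    → {ball_in(b2,rmB), ball_in(b5,rmB), carry(b1,left), free(right), robot_in(rmB)}

== RESULT ==
["ball_in(b2,rmB)", "ball_in(b5,rmB)", "carry(b1,left)", "free(right)", "robot_in(rmB)"]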